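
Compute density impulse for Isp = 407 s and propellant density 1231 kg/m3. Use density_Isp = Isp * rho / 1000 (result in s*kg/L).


rho*Isp = 407 * 1231 / 1000 = 501 s*kg/L

501 s*kg/L


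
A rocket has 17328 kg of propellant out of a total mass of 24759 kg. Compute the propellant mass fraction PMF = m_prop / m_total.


PMF = 17328 / 24759 = 0.7

0.7


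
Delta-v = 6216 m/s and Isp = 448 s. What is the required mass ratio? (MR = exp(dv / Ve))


Ve = 448 * 9.81 = 4394.88 m/s
MR = exp(6216 / 4394.88) = 4.114

4.114


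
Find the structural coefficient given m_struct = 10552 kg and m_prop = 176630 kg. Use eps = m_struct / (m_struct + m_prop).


eps = 10552 / (10552 + 176630) = 0.0564

0.0564


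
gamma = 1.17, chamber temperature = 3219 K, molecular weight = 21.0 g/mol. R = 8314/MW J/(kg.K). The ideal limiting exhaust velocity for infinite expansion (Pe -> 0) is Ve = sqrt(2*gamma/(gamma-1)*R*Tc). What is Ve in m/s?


R = 8314 / 21.0 = 395.9 J/(kg.K)
Ve = sqrt(2 * 1.17 / (1.17 - 1) * 395.9 * 3219) = 4188 m/s

4188 m/s


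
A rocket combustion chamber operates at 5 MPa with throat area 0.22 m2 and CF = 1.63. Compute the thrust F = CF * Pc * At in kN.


F = 1.63 * 5e6 * 0.22 = 1.7930e+06 N = 1793.0 kN

1793.0 kN


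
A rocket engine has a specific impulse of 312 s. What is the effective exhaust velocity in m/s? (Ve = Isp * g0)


Ve = Isp * g0 = 312 * 9.81 = 3060.7 m/s

3060.7 m/s


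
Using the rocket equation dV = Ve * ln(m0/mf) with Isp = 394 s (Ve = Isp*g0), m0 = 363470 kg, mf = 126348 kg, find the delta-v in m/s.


Ve = 394 * 9.81 = 3865.14 m/s
dV = 3865.14 * ln(363470/126348) = 4084 m/s

4084 m/s


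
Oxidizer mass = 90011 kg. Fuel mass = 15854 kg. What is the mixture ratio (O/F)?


MR = 90011 / 15854 = 5.68

5.68


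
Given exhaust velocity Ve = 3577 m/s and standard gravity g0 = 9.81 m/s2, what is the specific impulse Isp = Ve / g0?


Isp = Ve / g0 = 3577 / 9.81 = 364.6 s

364.6 s


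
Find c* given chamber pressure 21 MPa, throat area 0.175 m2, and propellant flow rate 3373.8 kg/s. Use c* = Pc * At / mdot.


c* = 21e6 * 0.175 / 3373.8 = 1089 m/s

1089 m/s


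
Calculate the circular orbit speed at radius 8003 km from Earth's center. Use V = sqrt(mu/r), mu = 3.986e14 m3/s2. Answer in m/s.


V = sqrt(3.986e14 / 8003000) = 7057 m/s

7057 m/s


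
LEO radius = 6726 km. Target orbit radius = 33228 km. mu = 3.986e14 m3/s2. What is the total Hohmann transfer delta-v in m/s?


V1 = sqrt(mu/r1) = 7698.22 m/s
dV1 = V1*(sqrt(2*r2/(r1+r2)) - 1) = 2230.13 m/s
V2 = sqrt(mu/r2) = 3463.51 m/s
dV2 = V2*(1 - sqrt(2*r1/(r1+r2))) = 1453.82 m/s
Total dV = 3684 m/s

3684 m/s


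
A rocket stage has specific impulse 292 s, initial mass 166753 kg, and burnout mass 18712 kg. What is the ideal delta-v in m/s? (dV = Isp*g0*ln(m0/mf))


Ve = 292 * 9.81 = 2864.52 m/s
dV = 2864.52 * ln(166753/18712) = 6266 m/s

6266 m/s


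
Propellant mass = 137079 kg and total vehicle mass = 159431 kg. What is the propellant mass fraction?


PMF = 137079 / 159431 = 0.86

0.86


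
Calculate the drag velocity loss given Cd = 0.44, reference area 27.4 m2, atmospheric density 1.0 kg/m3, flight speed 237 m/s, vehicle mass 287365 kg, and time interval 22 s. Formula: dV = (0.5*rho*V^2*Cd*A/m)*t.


D = 0.5 * 1.0 * 237^2 * 0.44 * 27.4 = 338586.73 N
a = 338586.73 / 287365 = 1.1782 m/s2
dV = 1.1782 * 22 = 25.9 m/s

25.9 m/s


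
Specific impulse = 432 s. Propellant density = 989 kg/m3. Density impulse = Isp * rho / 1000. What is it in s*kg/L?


rho*Isp = 432 * 989 / 1000 = 427 s*kg/L

427 s*kg/L


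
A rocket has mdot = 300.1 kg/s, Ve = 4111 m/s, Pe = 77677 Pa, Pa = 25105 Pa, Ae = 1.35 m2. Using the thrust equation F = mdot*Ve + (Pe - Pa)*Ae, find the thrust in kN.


F = 300.1 * 4111 + (77677 - 25105) * 1.35 = 1.3047e+06 N = 1304.7 kN

1304.7 kN


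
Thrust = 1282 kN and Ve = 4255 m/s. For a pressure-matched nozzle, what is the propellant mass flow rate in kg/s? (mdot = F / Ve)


mdot = F / Ve = 1282000 / 4255 = 301.3 kg/s

301.3 kg/s


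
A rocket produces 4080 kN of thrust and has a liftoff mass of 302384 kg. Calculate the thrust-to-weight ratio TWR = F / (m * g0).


TWR = 4080000 / (302384 * 9.81) = 1.38

1.38


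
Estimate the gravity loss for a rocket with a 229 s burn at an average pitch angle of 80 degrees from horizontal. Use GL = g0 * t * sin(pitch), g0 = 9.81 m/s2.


GL = 9.81 * 229 * sin(80 deg) = 2212 m/s

2212 m/s


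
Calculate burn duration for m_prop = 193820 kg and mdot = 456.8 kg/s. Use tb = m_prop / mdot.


tb = 193820 / 456.8 = 424.3 s

424.3 s


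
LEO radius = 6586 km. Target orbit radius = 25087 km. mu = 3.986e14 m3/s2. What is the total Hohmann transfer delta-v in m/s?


V1 = sqrt(mu/r1) = 7779.61 m/s
dV1 = V1*(sqrt(2*r2/(r1+r2)) - 1) = 2011.97 m/s
V2 = sqrt(mu/r2) = 3986.06 m/s
dV2 = V2*(1 - sqrt(2*r1/(r1+r2))) = 1415.52 m/s
Total dV = 3427 m/s

3427 m/s


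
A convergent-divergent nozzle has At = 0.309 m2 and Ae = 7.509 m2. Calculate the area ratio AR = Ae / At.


AR = 7.509 / 0.309 = 24.3

24.3


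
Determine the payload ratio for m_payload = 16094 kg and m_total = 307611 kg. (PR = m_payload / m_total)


PR = 16094 / 307611 = 0.0523

0.0523


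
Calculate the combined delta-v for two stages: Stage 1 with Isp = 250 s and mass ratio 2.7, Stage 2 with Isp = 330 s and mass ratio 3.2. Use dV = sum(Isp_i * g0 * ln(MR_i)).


dV1 = 250 * 9.81 * ln(2.7) = 2435.9 m/s
dV2 = 330 * 9.81 * ln(3.2) = 3765.5 m/s
Total dV = 2435.9 + 3765.5 = 6201.4 m/s ~ 6201 m/s

6201 m/s


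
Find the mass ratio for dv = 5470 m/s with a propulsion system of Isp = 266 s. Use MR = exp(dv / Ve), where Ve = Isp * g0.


Ve = 266 * 9.81 = 2609.46 m/s
MR = exp(5470 / 2609.46) = 8.135

8.135


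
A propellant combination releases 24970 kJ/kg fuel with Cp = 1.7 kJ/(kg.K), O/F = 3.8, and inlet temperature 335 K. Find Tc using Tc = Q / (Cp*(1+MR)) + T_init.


Tc = 24970 / (1.7 * (1 + 3.8)) + 335 = 3395 K

3395 K


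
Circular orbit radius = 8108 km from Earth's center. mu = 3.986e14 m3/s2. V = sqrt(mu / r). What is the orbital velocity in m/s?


V = sqrt(3.986e14 / 8108000) = 7012 m/s

7012 m/s


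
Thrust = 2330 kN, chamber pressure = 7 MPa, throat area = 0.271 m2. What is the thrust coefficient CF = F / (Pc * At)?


CF = 2330000 / (7e6 * 0.271) = 1.23

1.23


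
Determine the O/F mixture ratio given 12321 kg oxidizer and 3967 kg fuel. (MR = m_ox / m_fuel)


MR = 12321 / 3967 = 3.11

3.11


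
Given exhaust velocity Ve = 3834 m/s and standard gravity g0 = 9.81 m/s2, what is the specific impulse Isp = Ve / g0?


Isp = Ve / g0 = 3834 / 9.81 = 390.8 s

390.8 s


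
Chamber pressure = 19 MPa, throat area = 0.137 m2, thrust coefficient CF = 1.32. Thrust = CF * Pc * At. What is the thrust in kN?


F = 1.32 * 19e6 * 0.137 = 3.4360e+06 N = 3436.0 kN

3436.0 kN


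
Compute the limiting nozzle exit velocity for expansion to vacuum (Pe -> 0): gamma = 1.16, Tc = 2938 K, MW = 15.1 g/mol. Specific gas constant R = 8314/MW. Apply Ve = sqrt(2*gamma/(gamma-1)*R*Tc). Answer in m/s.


R = 8314 / 15.1 = 550.6 J/(kg.K)
Ve = sqrt(2 * 1.16 / (1.16 - 1) * 550.6 * 2938) = 4843 m/s

4843 m/s


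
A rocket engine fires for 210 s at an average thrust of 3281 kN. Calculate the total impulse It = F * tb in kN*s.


It = 3281 * 210 = 689010 kN*s

689010 kN*s


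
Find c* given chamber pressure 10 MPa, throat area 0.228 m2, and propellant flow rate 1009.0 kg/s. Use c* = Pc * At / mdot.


c* = 10e6 * 0.228 / 1009.0 = 2260 m/s

2260 m/s


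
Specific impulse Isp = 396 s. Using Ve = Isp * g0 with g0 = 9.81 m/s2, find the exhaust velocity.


Ve = Isp * g0 = 396 * 9.81 = 3884.8 m/s

3884.8 m/s


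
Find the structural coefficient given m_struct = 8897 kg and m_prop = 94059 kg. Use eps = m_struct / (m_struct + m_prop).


eps = 8897 / (8897 + 94059) = 0.0864

0.0864


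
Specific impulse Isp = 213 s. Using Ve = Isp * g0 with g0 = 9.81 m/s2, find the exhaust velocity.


Ve = Isp * g0 = 213 * 9.81 = 2089.5 m/s

2089.5 m/s


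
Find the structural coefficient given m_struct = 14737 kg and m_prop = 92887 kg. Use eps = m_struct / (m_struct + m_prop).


eps = 14737 / (14737 + 92887) = 0.1369

0.1369


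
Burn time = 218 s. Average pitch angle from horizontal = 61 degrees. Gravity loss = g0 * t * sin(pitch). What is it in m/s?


GL = 9.81 * 218 * sin(61 deg) = 1870 m/s

1870 m/s


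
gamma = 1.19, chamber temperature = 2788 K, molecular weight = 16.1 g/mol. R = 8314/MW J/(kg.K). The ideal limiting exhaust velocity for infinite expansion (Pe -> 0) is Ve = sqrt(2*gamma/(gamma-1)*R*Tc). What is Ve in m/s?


R = 8314 / 16.1 = 516.4 J/(kg.K)
Ve = sqrt(2 * 1.19 / (1.19 - 1) * 516.4 * 2788) = 4247 m/s

4247 m/s


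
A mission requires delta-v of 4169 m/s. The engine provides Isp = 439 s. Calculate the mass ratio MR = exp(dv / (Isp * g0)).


Ve = 439 * 9.81 = 4306.59 m/s
MR = exp(4169 / 4306.59) = 2.633

2.633


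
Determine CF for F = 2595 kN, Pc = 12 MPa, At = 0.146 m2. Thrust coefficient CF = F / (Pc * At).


CF = 2595000 / (12e6 * 0.146) = 1.48

1.48


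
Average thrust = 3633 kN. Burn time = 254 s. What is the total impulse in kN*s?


It = 3633 * 254 = 922782 kN*s

922782 kN*s


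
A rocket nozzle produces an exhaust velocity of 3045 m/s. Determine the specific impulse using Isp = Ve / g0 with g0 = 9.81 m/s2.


Isp = Ve / g0 = 3045 / 9.81 = 310.4 s

310.4 s


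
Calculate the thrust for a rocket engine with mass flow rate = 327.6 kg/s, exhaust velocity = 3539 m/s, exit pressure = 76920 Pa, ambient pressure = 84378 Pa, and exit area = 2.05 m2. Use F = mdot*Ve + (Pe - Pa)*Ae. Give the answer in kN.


F = 327.6 * 3539 + (76920 - 84378) * 2.05 = 1.1441e+06 N = 1144.1 kN

1144.1 kN


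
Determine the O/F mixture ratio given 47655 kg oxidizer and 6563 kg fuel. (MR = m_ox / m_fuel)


MR = 47655 / 6563 = 7.26

7.26


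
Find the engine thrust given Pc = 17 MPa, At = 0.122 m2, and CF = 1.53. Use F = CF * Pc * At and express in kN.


F = 1.53 * 17e6 * 0.122 = 3.1732e+06 N = 3173.2 kN

3173.2 kN


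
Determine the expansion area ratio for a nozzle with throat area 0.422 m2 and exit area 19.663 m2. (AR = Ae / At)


AR = 19.663 / 0.422 = 46.6

46.6


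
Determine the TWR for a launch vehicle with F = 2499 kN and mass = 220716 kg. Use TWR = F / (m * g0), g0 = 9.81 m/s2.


TWR = 2499000 / (220716 * 9.81) = 1.15

1.15


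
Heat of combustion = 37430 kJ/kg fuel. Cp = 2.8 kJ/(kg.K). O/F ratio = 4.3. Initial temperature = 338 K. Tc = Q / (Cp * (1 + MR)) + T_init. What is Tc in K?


Tc = 37430 / (2.8 * (1 + 4.3)) + 338 = 2860 K

2860 K


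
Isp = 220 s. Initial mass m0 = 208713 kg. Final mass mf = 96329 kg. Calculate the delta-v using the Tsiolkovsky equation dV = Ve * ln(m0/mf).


Ve = 220 * 9.81 = 2158.2 m/s
dV = 2158.2 * ln(208713/96329) = 1669 m/s

1669 m/s


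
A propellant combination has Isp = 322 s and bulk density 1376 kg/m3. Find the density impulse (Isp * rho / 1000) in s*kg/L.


rho*Isp = 322 * 1376 / 1000 = 443 s*kg/L

443 s*kg/L


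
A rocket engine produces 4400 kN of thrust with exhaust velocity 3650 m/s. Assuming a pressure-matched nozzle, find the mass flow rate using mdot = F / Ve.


mdot = F / Ve = 4400000 / 3650 = 1205.5 kg/s

1205.5 kg/s


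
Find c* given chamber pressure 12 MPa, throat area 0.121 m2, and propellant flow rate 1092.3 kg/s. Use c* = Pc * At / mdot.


c* = 12e6 * 0.121 / 1092.3 = 1329 m/s

1329 m/s


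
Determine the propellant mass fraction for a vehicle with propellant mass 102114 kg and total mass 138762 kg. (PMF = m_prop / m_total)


PMF = 102114 / 138762 = 0.736

0.736


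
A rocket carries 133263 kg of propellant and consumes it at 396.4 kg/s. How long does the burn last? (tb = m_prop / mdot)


tb = 133263 / 396.4 = 336.2 s

336.2 s


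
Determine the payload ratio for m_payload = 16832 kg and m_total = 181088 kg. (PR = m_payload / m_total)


PR = 16832 / 181088 = 0.0929

0.0929


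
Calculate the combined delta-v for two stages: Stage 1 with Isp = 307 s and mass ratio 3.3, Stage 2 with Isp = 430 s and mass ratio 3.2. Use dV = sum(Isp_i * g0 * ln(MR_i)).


dV1 = 307 * 9.81 * ln(3.3) = 3595.7 m/s
dV2 = 430 * 9.81 * ln(3.2) = 4906.5 m/s
Total dV = 3595.7 + 4906.5 = 8502.2 m/s ~ 8502 m/s

8502 m/s


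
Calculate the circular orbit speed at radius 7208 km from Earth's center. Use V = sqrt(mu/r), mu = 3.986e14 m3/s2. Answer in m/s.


V = sqrt(3.986e14 / 7208000) = 7436 m/s

7436 m/s


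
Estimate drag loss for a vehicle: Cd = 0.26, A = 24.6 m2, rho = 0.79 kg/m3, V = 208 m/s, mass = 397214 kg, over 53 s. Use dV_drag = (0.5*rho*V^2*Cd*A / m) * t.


D = 0.5 * 0.79 * 208^2 * 0.26 * 24.6 = 109303.03 N
a = 109303.03 / 397214 = 0.2752 m/s2
dV = 0.2752 * 53 = 14.6 m/s

14.6 m/s


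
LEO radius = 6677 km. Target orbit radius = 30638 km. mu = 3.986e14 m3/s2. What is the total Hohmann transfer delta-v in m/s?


V1 = sqrt(mu/r1) = 7726.41 m/s
dV1 = V1*(sqrt(2*r2/(r1+r2)) - 1) = 2174.64 m/s
V2 = sqrt(mu/r2) = 3606.94 m/s
dV2 = V2*(1 - sqrt(2*r1/(r1+r2))) = 1449.18 m/s
Total dV = 3624 m/s

3624 m/s


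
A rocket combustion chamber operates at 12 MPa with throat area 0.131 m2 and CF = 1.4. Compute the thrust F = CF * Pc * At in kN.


F = 1.4 * 12e6 * 0.131 = 2.2008e+06 N = 2200.8 kN

2200.8 kN


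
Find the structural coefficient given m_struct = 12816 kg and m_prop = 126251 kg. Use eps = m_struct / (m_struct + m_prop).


eps = 12816 / (12816 + 126251) = 0.0922

0.0922


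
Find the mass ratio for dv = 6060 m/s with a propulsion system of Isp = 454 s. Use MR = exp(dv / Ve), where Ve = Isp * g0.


Ve = 454 * 9.81 = 4453.74 m/s
MR = exp(6060 / 4453.74) = 3.899

3.899


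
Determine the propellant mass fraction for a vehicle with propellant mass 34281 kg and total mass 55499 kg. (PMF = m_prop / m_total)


PMF = 34281 / 55499 = 0.618

0.618


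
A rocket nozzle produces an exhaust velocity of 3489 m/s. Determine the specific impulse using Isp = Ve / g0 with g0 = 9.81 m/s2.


Isp = Ve / g0 = 3489 / 9.81 = 355.7 s

355.7 s


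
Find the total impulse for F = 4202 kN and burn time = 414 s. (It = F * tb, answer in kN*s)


It = 4202 * 414 = 1739628 kN*s

1739628 kN*s


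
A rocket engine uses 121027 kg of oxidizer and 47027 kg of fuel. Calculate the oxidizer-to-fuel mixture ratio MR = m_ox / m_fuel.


MR = 121027 / 47027 = 2.57

2.57


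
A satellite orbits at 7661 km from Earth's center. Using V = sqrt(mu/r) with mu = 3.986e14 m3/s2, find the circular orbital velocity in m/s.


V = sqrt(3.986e14 / 7661000) = 7213 m/s

7213 m/s


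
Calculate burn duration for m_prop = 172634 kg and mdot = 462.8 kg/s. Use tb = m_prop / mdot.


tb = 172634 / 462.8 = 373.0 s

373.0 s


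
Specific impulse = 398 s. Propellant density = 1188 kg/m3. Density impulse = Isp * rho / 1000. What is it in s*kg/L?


rho*Isp = 398 * 1188 / 1000 = 473 s*kg/L

473 s*kg/L


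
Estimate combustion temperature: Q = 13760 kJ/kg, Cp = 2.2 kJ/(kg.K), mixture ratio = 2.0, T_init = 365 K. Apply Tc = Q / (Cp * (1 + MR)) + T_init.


Tc = 13760 / (2.2 * (1 + 2.0)) + 365 = 2450 K

2450 K


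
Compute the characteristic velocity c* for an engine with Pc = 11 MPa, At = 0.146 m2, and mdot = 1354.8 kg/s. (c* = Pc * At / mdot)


c* = 11e6 * 0.146 / 1354.8 = 1185 m/s

1185 m/s


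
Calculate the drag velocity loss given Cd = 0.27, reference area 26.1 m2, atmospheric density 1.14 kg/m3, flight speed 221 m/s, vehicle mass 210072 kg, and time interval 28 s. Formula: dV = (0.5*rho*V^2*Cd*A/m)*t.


D = 0.5 * 1.14 * 221^2 * 0.27 * 26.1 = 196184.04 N
a = 196184.04 / 210072 = 0.9339 m/s2
dV = 0.9339 * 28 = 26.1 m/s

26.1 m/s


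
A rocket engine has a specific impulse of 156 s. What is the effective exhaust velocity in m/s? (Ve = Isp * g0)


Ve = Isp * g0 = 156 * 9.81 = 1530.4 m/s

1530.4 m/s


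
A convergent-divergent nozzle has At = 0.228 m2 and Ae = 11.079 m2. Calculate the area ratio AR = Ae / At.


AR = 11.079 / 0.228 = 48.6

48.6


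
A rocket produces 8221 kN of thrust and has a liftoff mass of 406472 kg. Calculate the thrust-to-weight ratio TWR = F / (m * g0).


TWR = 8221000 / (406472 * 9.81) = 2.06

2.06


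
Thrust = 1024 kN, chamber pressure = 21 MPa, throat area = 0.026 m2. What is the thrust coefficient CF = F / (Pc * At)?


CF = 1024000 / (21e6 * 0.026) = 1.88

1.88


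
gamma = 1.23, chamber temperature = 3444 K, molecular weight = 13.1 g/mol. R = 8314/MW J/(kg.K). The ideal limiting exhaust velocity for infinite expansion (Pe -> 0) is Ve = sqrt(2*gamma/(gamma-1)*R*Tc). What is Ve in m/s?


R = 8314 / 13.1 = 634.66 J/(kg.K)
Ve = sqrt(2 * 1.23 / (1.23 - 1) * 634.66 * 3444) = 4835 m/s

4835 m/s


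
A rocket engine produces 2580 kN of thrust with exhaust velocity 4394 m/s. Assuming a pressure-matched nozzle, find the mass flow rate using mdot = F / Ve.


mdot = F / Ve = 2580000 / 4394 = 587.2 kg/s

587.2 kg/s


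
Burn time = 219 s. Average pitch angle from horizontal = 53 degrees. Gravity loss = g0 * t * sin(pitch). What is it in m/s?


GL = 9.81 * 219 * sin(53 deg) = 1716 m/s

1716 m/s


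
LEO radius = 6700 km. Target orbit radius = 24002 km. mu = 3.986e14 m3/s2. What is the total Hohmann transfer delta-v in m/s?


V1 = sqrt(mu/r1) = 7713.14 m/s
dV1 = V1*(sqrt(2*r2/(r1+r2)) - 1) = 1931.51 m/s
V2 = sqrt(mu/r2) = 4075.16 m/s
dV2 = V2*(1 - sqrt(2*r1/(r1+r2))) = 1382.92 m/s
Total dV = 3314 m/s

3314 m/s


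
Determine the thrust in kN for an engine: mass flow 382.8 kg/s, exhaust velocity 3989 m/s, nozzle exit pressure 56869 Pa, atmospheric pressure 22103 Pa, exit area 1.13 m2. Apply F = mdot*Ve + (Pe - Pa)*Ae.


F = 382.8 * 3989 + (56869 - 22103) * 1.13 = 1.5663e+06 N = 1566.3 kN

1566.3 kN


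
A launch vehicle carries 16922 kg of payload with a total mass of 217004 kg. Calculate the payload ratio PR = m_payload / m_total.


PR = 16922 / 217004 = 0.078

0.078


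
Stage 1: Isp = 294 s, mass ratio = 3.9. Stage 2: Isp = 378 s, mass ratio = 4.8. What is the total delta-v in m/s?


dV1 = 294 * 9.81 * ln(3.9) = 3925.2 m/s
dV2 = 378 * 9.81 * ln(4.8) = 5816.7 m/s
Total dV = 3925.2 + 5816.7 = 9741.9 m/s ~ 9742 m/s

9742 m/s


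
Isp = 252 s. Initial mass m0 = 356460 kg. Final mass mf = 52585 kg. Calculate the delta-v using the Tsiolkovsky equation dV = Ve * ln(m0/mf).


Ve = 252 * 9.81 = 2472.12 m/s
dV = 2472.12 * ln(356460/52585) = 4731 m/s

4731 m/s


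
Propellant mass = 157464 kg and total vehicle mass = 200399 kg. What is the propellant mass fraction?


PMF = 157464 / 200399 = 0.786

0.786


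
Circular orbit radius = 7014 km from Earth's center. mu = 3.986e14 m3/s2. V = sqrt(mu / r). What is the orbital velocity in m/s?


V = sqrt(3.986e14 / 7014000) = 7539 m/s

7539 m/s


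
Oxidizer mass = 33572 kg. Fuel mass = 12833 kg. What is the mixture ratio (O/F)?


MR = 33572 / 12833 = 2.62

2.62


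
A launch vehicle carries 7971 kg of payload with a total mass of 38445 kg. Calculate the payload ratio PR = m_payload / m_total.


PR = 7971 / 38445 = 0.2073

0.2073


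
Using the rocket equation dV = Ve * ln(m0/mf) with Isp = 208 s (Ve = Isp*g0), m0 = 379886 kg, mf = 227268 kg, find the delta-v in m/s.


Ve = 208 * 9.81 = 2040.48 m/s
dV = 2040.48 * ln(379886/227268) = 1048 m/s

1048 m/s


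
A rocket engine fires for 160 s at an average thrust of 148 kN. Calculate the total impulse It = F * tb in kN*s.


It = 148 * 160 = 23680 kN*s

23680 kN*s


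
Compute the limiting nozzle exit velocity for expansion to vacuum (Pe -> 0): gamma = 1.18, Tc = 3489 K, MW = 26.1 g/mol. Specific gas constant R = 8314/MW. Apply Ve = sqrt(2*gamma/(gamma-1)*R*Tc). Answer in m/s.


R = 8314 / 26.1 = 318.54 J/(kg.K)
Ve = sqrt(2 * 1.18 / (1.18 - 1) * 318.54 * 3489) = 3817 m/s

3817 m/s


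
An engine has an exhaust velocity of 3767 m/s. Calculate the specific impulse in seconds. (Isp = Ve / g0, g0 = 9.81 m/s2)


Isp = Ve / g0 = 3767 / 9.81 = 384.0 s

384.0 s


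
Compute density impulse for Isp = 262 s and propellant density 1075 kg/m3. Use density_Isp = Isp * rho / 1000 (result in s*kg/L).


rho*Isp = 262 * 1075 / 1000 = 282 s*kg/L

282 s*kg/L


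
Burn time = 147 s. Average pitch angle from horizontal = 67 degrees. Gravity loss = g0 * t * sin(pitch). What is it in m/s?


GL = 9.81 * 147 * sin(67 deg) = 1327 m/s

1327 m/s


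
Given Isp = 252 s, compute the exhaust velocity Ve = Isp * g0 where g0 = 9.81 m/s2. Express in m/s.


Ve = Isp * g0 = 252 * 9.81 = 2472.1 m/s

2472.1 m/s


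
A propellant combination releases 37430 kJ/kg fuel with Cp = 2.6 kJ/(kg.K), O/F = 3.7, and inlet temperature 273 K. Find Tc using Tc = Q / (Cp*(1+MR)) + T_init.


Tc = 37430 / (2.6 * (1 + 3.7)) + 273 = 3336 K

3336 K


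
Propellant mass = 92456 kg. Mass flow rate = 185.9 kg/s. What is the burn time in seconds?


tb = 92456 / 185.9 = 497.3 s

497.3 s


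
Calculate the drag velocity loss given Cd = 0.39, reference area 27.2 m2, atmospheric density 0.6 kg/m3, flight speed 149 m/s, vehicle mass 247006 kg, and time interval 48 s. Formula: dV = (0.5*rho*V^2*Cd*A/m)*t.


D = 0.5 * 0.6 * 149^2 * 0.39 * 27.2 = 70652.46 N
a = 70652.46 / 247006 = 0.286 m/s2
dV = 0.286 * 48 = 13.7 m/s

13.7 m/s


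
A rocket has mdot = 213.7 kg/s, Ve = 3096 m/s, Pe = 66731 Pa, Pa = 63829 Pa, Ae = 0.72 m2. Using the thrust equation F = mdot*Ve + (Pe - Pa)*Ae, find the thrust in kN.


F = 213.7 * 3096 + (66731 - 63829) * 0.72 = 663705.0 N = 663.7 kN

663.7 kN


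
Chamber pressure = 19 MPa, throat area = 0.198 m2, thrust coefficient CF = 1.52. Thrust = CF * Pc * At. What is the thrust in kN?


F = 1.52 * 19e6 * 0.198 = 5.7182e+06 N = 5718.2 kN

5718.2 kN


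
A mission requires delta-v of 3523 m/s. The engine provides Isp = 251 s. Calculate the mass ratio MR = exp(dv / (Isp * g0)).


Ve = 251 * 9.81 = 2462.31 m/s
MR = exp(3523 / 2462.31) = 4.182

4.182


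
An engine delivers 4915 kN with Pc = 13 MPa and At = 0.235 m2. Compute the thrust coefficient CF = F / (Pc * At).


CF = 4915000 / (13e6 * 0.235) = 1.61

1.61


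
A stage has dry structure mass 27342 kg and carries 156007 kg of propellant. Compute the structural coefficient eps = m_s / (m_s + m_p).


eps = 27342 / (27342 + 156007) = 0.1491

0.1491


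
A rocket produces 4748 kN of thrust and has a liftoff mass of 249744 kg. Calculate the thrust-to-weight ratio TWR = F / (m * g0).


TWR = 4748000 / (249744 * 9.81) = 1.94

1.94


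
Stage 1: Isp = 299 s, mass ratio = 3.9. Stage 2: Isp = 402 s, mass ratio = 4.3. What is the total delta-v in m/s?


dV1 = 299 * 9.81 * ln(3.9) = 3992.0 m/s
dV2 = 402 * 9.81 * ln(4.3) = 5752.2 m/s
Total dV = 3992.0 + 5752.2 = 9744.2 m/s ~ 9744 m/s

9744 m/s


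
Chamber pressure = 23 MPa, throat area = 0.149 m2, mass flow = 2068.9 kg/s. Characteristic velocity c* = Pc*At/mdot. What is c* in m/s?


c* = 23e6 * 0.149 / 2068.9 = 1656 m/s

1656 m/s


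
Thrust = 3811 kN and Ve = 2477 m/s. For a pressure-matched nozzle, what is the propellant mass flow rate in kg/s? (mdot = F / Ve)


mdot = F / Ve = 3811000 / 2477 = 1538.6 kg/s

1538.6 kg/s


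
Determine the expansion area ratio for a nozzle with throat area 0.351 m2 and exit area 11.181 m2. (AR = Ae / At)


AR = 11.181 / 0.351 = 31.9

31.9


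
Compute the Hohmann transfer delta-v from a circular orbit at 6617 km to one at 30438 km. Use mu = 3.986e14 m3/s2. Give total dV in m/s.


V1 = sqrt(mu/r1) = 7761.36 m/s
dV1 = V1*(sqrt(2*r2/(r1+r2)) - 1) = 2186.68 m/s
V2 = sqrt(mu/r2) = 3618.77 m/s
dV2 = V2*(1 - sqrt(2*r1/(r1+r2))) = 1456.13 m/s
Total dV = 3643 m/s

3643 m/s


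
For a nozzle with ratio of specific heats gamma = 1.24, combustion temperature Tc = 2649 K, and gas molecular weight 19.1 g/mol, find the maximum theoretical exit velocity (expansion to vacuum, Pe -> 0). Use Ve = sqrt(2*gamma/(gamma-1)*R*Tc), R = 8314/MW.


R = 8314 / 19.1 = 435.29 J/(kg.K)
Ve = sqrt(2 * 1.24 / (1.24 - 1) * 435.29 * 2649) = 3452 m/s

3452 m/s


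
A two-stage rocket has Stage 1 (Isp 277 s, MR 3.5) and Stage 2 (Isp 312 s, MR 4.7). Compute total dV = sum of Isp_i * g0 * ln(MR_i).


dV1 = 277 * 9.81 * ln(3.5) = 3404.2 m/s
dV2 = 312 * 9.81 * ln(4.7) = 4736.7 m/s
Total dV = 3404.2 + 4736.7 = 8140.9 m/s ~ 8141 m/s

8141 m/s


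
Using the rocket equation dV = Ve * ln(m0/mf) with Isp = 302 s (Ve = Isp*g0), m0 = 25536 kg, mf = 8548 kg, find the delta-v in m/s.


Ve = 302 * 9.81 = 2962.62 m/s
dV = 2962.62 * ln(25536/8548) = 3242 m/s

3242 m/s


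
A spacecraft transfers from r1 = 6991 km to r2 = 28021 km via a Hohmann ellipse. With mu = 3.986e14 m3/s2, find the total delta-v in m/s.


V1 = sqrt(mu/r1) = 7550.9 m/s
dV1 = V1*(sqrt(2*r2/(r1+r2)) - 1) = 2002.26 m/s
V2 = sqrt(mu/r2) = 3771.61 m/s
dV2 = V2*(1 - sqrt(2*r1/(r1+r2))) = 1388.18 m/s
Total dV = 3390 m/s

3390 m/s


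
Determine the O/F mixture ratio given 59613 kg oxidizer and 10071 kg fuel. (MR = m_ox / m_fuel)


MR = 59613 / 10071 = 5.92

5.92


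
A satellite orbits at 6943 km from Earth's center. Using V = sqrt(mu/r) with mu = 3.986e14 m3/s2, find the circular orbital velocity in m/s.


V = sqrt(3.986e14 / 6943000) = 7577 m/s

7577 m/s


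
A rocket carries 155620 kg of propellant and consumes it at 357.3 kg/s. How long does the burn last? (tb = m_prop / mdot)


tb = 155620 / 357.3 = 435.5 s

435.5 s


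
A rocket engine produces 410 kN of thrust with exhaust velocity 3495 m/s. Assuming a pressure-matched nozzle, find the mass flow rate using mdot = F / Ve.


mdot = F / Ve = 410000 / 3495 = 117.3 kg/s

117.3 kg/s


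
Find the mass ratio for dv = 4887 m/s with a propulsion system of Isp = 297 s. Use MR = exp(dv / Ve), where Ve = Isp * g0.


Ve = 297 * 9.81 = 2913.57 m/s
MR = exp(4887 / 2913.57) = 5.351

5.351


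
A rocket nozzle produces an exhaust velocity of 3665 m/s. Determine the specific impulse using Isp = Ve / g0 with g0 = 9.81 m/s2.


Isp = Ve / g0 = 3665 / 9.81 = 373.6 s

373.6 s


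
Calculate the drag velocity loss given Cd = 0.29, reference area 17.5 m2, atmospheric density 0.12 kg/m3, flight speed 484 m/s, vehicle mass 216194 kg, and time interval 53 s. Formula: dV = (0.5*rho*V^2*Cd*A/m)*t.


D = 0.5 * 0.12 * 484^2 * 0.29 * 17.5 = 71330.95 N
a = 71330.95 / 216194 = 0.3299 m/s2
dV = 0.3299 * 53 = 17.5 m/s

17.5 m/s


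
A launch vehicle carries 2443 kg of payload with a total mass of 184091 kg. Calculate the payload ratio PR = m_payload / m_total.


PR = 2443 / 184091 = 0.0133

0.0133


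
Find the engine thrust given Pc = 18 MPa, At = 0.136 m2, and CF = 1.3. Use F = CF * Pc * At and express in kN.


F = 1.3 * 18e6 * 0.136 = 3.1824e+06 N = 3182.4 kN

3182.4 kN


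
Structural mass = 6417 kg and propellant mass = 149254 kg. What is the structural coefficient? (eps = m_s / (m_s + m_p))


eps = 6417 / (6417 + 149254) = 0.0412

0.0412


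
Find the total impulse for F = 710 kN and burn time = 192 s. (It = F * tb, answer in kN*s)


It = 710 * 192 = 136320 kN*s

136320 kN*s


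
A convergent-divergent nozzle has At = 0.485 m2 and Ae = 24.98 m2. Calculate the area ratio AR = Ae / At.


AR = 24.98 / 0.485 = 51.5

51.5


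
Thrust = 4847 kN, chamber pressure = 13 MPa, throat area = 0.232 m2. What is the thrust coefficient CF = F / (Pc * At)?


CF = 4847000 / (13e6 * 0.232) = 1.61

1.61


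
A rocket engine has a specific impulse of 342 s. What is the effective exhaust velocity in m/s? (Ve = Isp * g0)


Ve = Isp * g0 = 342 * 9.81 = 3355.0 m/s

3355.0 m/s


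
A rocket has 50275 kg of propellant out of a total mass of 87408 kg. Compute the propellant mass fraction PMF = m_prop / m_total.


PMF = 50275 / 87408 = 0.575

0.575


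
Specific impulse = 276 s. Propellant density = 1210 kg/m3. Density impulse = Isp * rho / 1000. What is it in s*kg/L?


rho*Isp = 276 * 1210 / 1000 = 334 s*kg/L

334 s*kg/L


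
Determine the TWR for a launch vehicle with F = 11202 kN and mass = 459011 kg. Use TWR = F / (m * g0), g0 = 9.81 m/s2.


TWR = 11202000 / (459011 * 9.81) = 2.49

2.49


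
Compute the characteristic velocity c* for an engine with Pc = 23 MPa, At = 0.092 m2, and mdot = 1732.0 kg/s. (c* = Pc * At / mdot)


c* = 23e6 * 0.092 / 1732.0 = 1222 m/s

1222 m/s


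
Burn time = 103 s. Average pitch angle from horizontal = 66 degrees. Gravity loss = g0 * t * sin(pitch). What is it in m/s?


GL = 9.81 * 103 * sin(66 deg) = 923 m/s

923 m/s


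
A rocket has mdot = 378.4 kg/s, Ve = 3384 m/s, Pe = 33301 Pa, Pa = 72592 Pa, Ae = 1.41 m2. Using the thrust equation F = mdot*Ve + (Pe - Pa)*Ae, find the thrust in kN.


F = 378.4 * 3384 + (33301 - 72592) * 1.41 = 1.2251e+06 N = 1225.1 kN

1225.1 kN


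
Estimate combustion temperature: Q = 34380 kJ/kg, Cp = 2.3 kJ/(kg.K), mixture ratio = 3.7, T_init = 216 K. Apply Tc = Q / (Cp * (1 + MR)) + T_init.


Tc = 34380 / (2.3 * (1 + 3.7)) + 216 = 3396 K

3396 K


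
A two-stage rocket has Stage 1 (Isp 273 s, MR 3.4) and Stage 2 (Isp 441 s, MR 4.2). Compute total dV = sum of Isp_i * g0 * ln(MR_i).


dV1 = 273 * 9.81 * ln(3.4) = 3277.4 m/s
dV2 = 441 * 9.81 * ln(4.2) = 6208.5 m/s
Total dV = 3277.4 + 6208.5 = 9485.9 m/s ~ 9486 m/s

9486 m/s


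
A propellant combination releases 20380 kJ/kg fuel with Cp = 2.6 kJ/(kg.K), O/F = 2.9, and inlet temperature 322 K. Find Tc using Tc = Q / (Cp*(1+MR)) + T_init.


Tc = 20380 / (2.6 * (1 + 2.9)) + 322 = 2332 K

2332 K


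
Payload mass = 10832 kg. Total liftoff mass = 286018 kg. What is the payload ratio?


PR = 10832 / 286018 = 0.0379

0.0379


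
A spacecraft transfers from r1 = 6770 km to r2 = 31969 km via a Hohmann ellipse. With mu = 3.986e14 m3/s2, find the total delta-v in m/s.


V1 = sqrt(mu/r1) = 7673.16 m/s
dV1 = V1*(sqrt(2*r2/(r1+r2)) - 1) = 2184.63 m/s
V2 = sqrt(mu/r2) = 3531.05 m/s
dV2 = V2*(1 - sqrt(2*r1/(r1+r2))) = 1443.49 m/s
Total dV = 3628 m/s

3628 m/s


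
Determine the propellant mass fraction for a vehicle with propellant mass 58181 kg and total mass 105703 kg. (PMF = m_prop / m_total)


PMF = 58181 / 105703 = 0.55

0.55


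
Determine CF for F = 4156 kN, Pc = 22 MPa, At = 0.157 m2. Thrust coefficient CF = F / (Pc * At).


CF = 4156000 / (22e6 * 0.157) = 1.2

1.2


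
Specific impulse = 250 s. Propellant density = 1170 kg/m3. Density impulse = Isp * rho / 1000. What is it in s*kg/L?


rho*Isp = 250 * 1170 / 1000 = 292 s*kg/L

292 s*kg/L


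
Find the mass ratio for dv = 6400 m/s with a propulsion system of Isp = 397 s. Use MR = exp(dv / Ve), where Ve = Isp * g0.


Ve = 397 * 9.81 = 3894.57 m/s
MR = exp(6400 / 3894.57) = 5.172

5.172


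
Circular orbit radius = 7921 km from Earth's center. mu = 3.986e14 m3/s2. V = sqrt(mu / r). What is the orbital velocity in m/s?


V = sqrt(3.986e14 / 7921000) = 7094 m/s

7094 m/s


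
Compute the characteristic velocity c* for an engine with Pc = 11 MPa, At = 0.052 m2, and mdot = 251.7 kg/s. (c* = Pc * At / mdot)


c* = 11e6 * 0.052 / 251.7 = 2273 m/s

2273 m/s


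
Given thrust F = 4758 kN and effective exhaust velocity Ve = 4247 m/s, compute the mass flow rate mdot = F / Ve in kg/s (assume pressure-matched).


mdot = F / Ve = 4758000 / 4247 = 1120.3 kg/s

1120.3 kg/s


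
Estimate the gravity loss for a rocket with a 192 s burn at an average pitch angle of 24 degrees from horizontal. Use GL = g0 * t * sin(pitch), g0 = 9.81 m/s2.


GL = 9.81 * 192 * sin(24 deg) = 766 m/s

766 m/s


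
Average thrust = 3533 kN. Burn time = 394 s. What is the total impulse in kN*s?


It = 3533 * 394 = 1392002 kN*s

1392002 kN*s


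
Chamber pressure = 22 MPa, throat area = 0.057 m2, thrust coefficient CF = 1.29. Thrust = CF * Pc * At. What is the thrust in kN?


F = 1.29 * 22e6 * 0.057 = 1.6177e+06 N = 1617.7 kN

1617.7 kN


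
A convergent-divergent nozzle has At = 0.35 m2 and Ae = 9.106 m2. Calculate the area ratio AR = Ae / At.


AR = 9.106 / 0.35 = 26.0

26.0


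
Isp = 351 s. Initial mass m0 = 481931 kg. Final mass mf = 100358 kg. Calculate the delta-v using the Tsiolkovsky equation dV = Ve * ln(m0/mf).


Ve = 351 * 9.81 = 3443.31 m/s
dV = 3443.31 * ln(481931/100358) = 5403 m/s

5403 m/s


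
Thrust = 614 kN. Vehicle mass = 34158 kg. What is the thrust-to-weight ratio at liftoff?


TWR = 614000 / (34158 * 9.81) = 1.83

1.83


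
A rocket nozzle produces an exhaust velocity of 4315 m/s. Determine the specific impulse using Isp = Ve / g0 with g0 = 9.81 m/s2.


Isp = Ve / g0 = 4315 / 9.81 = 439.9 s

439.9 s


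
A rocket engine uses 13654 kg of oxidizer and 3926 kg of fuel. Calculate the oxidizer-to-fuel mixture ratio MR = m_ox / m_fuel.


MR = 13654 / 3926 = 3.48

3.48


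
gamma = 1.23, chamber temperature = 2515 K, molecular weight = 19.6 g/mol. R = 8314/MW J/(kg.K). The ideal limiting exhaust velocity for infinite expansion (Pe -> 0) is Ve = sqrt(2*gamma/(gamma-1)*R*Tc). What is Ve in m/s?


R = 8314 / 19.6 = 424.18 J/(kg.K)
Ve = sqrt(2 * 1.23 / (1.23 - 1) * 424.18 * 2515) = 3378 m/s

3378 m/s


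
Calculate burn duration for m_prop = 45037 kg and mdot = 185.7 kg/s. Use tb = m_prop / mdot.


tb = 45037 / 185.7 = 242.5 s

242.5 s


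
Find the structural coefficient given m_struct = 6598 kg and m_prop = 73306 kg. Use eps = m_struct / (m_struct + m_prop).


eps = 6598 / (6598 + 73306) = 0.0826

0.0826


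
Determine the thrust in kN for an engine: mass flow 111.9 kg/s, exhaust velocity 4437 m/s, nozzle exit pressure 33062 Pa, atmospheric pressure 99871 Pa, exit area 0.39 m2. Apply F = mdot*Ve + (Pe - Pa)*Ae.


F = 111.9 * 4437 + (33062 - 99871) * 0.39 = 470445.0 N = 470.4 kN

470.4 kN


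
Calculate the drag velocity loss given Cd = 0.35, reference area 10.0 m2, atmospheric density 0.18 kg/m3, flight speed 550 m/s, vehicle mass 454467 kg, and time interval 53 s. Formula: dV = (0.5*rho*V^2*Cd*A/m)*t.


D = 0.5 * 0.18 * 550^2 * 0.35 * 10.0 = 95287.5 N
a = 95287.5 / 454467 = 0.2097 m/s2
dV = 0.2097 * 53 = 11.1 m/s

11.1 m/s


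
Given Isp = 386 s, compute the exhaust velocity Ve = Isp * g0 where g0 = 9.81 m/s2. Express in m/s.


Ve = Isp * g0 = 386 * 9.81 = 3786.7 m/s

3786.7 m/s


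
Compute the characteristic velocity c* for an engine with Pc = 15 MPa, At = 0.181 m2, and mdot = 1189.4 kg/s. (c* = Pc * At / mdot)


c* = 15e6 * 0.181 / 1189.4 = 2283 m/s

2283 m/s


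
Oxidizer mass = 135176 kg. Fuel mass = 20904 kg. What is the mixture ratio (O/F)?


MR = 135176 / 20904 = 6.47

6.47


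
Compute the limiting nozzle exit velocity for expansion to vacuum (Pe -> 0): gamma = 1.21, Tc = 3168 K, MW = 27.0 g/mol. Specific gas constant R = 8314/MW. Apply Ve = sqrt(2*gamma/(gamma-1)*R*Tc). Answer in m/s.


R = 8314 / 27.0 = 307.93 J/(kg.K)
Ve = sqrt(2 * 1.21 / (1.21 - 1) * 307.93 * 3168) = 3353 m/s

3353 m/s


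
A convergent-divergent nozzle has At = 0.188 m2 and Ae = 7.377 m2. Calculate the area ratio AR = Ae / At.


AR = 7.377 / 0.188 = 39.2

39.2


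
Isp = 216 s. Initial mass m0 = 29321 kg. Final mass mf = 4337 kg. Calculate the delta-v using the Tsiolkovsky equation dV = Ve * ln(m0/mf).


Ve = 216 * 9.81 = 2118.96 m/s
dV = 2118.96 * ln(29321/4337) = 4050 m/s

4050 m/s


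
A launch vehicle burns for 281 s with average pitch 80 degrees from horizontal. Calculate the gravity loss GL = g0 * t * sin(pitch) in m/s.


GL = 9.81 * 281 * sin(80 deg) = 2715 m/s

2715 m/s


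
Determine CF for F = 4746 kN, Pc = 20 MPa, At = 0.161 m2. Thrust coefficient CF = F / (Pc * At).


CF = 4746000 / (20e6 * 0.161) = 1.47

1.47


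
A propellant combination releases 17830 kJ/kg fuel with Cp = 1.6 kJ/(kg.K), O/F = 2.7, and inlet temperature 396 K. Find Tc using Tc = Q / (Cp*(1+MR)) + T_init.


Tc = 17830 / (1.6 * (1 + 2.7)) + 396 = 3408 K

3408 K


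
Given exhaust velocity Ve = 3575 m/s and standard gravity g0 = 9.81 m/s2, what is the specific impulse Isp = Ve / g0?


Isp = Ve / g0 = 3575 / 9.81 = 364.4 s

364.4 s


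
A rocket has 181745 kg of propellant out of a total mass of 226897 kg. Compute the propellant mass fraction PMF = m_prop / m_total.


PMF = 181745 / 226897 = 0.801

0.801


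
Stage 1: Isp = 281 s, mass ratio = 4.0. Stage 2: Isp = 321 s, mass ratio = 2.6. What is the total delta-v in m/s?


dV1 = 281 * 9.81 * ln(4.0) = 3821.5 m/s
dV2 = 321 * 9.81 * ln(2.6) = 3008.9 m/s
Total dV = 3821.5 + 3008.9 = 6830.4 m/s ~ 6830 m/s

6830 m/s


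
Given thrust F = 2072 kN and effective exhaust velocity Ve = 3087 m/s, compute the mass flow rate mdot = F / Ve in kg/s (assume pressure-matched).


mdot = F / Ve = 2072000 / 3087 = 671.2 kg/s

671.2 kg/s


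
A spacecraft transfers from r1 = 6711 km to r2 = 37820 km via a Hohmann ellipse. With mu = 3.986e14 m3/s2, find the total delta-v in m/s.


V1 = sqrt(mu/r1) = 7706.82 m/s
dV1 = V1*(sqrt(2*r2/(r1+r2)) - 1) = 2337.48 m/s
V2 = sqrt(mu/r2) = 3246.44 m/s
dV2 = V2*(1 - sqrt(2*r1/(r1+r2))) = 1464.13 m/s
Total dV = 3802 m/s

3802 m/s


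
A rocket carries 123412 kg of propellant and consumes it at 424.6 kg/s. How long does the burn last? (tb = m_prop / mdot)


tb = 123412 / 424.6 = 290.7 s

290.7 s


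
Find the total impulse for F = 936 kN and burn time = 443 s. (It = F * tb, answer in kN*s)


It = 936 * 443 = 414648 kN*s

414648 kN*s


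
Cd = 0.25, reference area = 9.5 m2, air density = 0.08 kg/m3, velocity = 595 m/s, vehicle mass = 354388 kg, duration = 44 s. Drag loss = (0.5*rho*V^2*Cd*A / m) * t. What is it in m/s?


D = 0.5 * 0.08 * 595^2 * 0.25 * 9.5 = 33632.38 N
a = 33632.38 / 354388 = 0.0949 m/s2
dV = 0.0949 * 44 = 4.2 m/s

4.2 m/s


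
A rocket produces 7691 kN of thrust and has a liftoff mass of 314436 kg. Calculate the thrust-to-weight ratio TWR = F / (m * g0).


TWR = 7691000 / (314436 * 9.81) = 2.49

2.49


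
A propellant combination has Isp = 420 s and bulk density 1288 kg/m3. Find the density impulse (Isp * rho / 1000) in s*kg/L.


rho*Isp = 420 * 1288 / 1000 = 541 s*kg/L

541 s*kg/L


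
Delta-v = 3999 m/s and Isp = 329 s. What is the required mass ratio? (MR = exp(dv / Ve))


Ve = 329 * 9.81 = 3227.49 m/s
MR = exp(3999 / 3227.49) = 3.452

3.452


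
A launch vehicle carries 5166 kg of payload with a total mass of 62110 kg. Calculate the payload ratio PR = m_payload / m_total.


PR = 5166 / 62110 = 0.0832

0.0832


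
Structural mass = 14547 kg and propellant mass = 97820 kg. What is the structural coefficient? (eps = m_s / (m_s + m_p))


eps = 14547 / (14547 + 97820) = 0.1295

0.1295


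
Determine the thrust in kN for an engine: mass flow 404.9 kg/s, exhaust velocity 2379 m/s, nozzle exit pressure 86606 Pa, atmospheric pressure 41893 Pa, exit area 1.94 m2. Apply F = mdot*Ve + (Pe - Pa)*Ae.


F = 404.9 * 2379 + (86606 - 41893) * 1.94 = 1.0500e+06 N = 1050.0 kN

1050.0 kN


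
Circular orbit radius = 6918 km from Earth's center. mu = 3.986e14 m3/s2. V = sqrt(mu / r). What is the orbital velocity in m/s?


V = sqrt(3.986e14 / 6918000) = 7591 m/s

7591 m/s


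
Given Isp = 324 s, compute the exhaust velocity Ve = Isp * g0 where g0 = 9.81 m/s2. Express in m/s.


Ve = Isp * g0 = 324 * 9.81 = 3178.4 m/s

3178.4 m/s


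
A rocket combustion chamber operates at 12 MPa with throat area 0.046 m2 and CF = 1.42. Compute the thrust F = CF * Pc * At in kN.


F = 1.42 * 12e6 * 0.046 = 783840.0 N = 783.8 kN

783.8 kN


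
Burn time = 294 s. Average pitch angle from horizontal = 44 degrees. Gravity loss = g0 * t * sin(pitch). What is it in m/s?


GL = 9.81 * 294 * sin(44 deg) = 2003 m/s

2003 m/s
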